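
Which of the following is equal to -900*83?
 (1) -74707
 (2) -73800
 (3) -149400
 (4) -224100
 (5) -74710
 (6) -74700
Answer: 6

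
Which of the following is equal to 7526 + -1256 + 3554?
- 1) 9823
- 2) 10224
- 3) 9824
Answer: 3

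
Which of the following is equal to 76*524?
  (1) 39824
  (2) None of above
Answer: 1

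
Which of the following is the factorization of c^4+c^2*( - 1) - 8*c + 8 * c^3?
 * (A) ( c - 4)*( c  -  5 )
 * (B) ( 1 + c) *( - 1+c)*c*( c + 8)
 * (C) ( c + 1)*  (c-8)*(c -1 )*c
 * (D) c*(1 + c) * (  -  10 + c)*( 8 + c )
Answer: B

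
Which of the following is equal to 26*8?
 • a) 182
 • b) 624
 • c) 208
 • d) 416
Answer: c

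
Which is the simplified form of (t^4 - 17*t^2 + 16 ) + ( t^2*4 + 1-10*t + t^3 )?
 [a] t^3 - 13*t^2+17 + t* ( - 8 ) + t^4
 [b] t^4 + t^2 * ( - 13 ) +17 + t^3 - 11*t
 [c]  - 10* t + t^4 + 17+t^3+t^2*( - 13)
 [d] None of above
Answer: c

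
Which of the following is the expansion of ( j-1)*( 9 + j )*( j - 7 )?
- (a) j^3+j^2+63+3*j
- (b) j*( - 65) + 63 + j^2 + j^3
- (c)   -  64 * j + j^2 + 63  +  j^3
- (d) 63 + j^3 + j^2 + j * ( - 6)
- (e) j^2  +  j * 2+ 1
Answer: b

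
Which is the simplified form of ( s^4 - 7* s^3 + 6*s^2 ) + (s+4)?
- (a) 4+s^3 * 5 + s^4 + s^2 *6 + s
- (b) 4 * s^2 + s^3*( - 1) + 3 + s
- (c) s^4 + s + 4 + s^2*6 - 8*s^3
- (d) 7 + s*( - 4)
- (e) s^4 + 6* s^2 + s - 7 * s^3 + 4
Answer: e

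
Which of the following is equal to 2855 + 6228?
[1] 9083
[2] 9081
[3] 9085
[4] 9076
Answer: 1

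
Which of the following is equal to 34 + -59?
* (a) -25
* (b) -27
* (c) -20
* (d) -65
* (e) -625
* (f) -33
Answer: a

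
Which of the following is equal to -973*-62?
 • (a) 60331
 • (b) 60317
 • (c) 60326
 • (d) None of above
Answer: c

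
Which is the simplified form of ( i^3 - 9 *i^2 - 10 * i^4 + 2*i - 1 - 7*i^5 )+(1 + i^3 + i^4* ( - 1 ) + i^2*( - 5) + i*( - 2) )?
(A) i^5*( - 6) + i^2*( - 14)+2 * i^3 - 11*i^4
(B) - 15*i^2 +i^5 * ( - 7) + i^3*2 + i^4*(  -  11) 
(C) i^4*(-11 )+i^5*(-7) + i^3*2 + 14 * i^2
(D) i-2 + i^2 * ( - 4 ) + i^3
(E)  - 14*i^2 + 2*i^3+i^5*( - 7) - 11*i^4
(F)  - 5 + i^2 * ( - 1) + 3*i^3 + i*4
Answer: E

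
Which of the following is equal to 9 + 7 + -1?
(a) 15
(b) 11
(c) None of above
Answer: a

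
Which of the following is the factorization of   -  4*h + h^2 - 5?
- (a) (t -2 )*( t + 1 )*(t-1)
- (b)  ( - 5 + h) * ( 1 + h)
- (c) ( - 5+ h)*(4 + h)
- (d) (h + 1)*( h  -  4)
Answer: b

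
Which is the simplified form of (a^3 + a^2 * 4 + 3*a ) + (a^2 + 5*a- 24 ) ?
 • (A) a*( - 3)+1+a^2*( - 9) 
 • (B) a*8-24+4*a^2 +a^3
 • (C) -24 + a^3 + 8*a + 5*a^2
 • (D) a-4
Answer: C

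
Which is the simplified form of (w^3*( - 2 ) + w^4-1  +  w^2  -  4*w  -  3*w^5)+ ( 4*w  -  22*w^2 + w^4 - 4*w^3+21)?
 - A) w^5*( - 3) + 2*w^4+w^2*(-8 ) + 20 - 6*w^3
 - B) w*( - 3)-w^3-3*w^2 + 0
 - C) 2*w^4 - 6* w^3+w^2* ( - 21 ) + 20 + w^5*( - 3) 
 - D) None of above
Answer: C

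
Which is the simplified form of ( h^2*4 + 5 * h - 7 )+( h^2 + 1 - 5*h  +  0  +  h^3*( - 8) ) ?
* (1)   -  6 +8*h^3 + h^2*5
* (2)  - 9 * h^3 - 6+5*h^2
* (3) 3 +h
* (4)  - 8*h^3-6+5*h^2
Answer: 4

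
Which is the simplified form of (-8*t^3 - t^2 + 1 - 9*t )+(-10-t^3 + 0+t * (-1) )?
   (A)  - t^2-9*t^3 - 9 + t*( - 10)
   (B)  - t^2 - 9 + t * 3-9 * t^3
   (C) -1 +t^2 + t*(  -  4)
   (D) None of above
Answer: A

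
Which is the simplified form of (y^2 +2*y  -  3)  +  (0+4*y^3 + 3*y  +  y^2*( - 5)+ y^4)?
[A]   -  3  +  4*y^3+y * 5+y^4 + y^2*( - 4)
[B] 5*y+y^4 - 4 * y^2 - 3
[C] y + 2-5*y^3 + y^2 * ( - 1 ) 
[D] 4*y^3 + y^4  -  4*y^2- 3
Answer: A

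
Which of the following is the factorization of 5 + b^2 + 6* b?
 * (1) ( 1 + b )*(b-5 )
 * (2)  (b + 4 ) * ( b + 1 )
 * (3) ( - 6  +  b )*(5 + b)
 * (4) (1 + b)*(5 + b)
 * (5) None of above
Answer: 4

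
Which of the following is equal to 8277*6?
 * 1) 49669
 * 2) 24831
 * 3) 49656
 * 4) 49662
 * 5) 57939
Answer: 4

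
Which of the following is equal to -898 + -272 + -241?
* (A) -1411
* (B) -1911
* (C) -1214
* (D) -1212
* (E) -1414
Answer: A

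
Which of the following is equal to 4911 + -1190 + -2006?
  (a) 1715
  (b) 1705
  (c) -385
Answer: a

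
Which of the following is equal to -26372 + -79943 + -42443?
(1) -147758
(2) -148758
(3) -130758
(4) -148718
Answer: 2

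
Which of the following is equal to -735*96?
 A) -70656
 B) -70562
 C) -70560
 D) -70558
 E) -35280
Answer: C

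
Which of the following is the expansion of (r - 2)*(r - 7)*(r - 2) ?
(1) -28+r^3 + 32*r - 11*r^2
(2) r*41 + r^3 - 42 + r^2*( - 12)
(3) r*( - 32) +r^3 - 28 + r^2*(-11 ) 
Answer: 1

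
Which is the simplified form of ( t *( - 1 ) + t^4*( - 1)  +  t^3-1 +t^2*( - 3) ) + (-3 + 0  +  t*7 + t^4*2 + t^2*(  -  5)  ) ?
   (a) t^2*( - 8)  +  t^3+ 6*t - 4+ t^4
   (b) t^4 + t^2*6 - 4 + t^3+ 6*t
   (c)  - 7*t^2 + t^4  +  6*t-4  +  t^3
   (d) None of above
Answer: a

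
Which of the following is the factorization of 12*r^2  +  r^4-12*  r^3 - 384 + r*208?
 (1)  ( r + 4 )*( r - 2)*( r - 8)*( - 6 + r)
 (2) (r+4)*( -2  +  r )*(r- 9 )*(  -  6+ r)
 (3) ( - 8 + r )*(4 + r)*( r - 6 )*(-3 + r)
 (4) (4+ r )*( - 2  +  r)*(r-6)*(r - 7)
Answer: 1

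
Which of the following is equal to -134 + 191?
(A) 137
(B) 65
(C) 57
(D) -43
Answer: C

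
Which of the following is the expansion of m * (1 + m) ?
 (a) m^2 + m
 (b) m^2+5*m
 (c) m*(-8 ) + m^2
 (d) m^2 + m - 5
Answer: a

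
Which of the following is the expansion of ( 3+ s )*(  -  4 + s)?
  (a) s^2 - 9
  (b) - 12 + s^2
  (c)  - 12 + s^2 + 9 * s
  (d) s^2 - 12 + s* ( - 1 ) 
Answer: d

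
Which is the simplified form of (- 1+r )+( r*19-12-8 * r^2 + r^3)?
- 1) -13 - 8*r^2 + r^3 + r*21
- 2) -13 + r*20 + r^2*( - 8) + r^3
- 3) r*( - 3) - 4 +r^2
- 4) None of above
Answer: 2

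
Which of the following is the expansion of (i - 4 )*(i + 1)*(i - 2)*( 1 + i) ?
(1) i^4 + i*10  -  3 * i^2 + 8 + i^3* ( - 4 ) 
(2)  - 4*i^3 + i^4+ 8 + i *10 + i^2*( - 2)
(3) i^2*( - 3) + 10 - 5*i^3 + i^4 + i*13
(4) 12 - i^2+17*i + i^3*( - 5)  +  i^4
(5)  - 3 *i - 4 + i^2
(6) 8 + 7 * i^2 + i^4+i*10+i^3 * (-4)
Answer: 1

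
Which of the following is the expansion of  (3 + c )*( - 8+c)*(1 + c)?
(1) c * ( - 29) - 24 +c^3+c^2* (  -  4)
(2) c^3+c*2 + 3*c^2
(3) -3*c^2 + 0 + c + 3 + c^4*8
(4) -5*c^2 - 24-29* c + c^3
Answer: 1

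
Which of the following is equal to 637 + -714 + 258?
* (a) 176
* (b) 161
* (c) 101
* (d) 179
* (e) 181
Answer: e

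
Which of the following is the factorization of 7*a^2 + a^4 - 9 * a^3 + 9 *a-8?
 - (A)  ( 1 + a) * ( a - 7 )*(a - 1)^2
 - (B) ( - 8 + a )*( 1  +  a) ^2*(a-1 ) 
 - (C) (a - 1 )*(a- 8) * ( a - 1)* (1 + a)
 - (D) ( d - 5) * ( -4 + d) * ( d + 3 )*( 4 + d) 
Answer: C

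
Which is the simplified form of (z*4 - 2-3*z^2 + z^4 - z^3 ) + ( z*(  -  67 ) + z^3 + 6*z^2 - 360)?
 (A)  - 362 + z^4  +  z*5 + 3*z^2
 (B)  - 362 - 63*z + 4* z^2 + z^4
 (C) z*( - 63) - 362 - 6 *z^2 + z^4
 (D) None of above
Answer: D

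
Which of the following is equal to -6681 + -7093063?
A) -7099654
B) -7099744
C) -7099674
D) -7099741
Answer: B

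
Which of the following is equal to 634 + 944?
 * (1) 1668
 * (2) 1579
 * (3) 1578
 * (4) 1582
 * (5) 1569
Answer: 3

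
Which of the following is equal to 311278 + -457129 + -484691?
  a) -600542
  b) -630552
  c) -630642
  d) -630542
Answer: d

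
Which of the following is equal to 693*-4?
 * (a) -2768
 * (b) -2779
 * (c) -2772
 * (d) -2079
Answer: c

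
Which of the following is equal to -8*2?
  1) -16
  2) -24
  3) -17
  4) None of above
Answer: 1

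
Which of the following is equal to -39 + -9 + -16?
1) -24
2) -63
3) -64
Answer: 3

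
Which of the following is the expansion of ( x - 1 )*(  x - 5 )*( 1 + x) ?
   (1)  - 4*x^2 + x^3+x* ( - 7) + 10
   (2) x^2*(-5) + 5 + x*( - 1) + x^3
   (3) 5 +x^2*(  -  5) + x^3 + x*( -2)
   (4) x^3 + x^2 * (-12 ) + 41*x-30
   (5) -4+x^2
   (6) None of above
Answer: 2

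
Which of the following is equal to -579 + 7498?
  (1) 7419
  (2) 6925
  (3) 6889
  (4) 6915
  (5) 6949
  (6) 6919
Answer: 6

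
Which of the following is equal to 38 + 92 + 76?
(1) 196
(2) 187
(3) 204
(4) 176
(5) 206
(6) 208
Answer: 5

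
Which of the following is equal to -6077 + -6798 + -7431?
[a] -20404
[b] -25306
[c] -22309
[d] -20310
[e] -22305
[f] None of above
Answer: f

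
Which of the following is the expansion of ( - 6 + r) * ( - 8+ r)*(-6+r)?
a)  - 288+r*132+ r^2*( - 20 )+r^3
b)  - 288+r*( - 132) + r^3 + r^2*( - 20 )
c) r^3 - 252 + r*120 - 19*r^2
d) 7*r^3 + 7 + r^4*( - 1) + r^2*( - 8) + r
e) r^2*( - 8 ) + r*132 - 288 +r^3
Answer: a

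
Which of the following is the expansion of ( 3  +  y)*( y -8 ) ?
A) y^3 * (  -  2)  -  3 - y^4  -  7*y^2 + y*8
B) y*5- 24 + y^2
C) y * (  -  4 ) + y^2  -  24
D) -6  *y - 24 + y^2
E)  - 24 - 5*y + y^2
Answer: E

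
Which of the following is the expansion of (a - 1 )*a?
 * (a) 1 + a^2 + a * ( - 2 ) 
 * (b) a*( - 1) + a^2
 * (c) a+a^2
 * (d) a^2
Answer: b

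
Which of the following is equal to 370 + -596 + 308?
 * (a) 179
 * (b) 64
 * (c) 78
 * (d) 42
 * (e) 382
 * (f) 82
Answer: f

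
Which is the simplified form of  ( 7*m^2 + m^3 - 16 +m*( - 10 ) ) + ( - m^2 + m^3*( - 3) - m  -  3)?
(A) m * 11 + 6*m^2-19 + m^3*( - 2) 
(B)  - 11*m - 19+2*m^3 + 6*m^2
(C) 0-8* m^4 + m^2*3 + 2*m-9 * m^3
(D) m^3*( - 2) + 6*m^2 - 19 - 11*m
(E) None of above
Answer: D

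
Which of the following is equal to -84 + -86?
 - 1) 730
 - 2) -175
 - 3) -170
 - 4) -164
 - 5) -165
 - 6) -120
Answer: 3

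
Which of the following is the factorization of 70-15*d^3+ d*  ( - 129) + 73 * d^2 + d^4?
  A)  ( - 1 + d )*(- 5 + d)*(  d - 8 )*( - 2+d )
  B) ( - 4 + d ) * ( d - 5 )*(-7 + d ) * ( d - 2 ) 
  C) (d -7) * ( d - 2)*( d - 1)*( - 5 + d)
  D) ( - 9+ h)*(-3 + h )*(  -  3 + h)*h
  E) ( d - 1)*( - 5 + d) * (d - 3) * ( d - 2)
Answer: C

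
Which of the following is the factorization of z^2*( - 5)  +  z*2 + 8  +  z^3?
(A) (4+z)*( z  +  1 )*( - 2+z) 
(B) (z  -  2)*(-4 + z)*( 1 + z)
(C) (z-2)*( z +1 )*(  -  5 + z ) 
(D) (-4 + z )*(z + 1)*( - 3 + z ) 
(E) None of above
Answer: B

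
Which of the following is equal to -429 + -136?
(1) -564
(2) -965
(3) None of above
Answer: 3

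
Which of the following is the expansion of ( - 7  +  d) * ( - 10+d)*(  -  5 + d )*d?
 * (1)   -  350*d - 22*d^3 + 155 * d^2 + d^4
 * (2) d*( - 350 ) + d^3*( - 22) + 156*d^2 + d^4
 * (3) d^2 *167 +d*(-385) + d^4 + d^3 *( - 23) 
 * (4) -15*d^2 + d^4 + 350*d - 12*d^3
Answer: 1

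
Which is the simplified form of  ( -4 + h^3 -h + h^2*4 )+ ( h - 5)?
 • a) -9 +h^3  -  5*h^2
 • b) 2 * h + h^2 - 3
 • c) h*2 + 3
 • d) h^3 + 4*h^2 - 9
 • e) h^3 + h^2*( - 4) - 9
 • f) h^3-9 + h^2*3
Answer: d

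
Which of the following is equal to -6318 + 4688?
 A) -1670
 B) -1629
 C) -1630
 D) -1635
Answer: C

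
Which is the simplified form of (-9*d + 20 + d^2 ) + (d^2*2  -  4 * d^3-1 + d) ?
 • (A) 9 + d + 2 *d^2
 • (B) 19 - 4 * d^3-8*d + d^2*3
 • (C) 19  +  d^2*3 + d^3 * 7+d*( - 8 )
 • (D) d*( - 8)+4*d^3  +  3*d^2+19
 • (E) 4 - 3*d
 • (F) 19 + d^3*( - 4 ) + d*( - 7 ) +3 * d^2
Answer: B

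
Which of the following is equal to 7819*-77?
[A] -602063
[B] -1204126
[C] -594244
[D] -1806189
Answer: A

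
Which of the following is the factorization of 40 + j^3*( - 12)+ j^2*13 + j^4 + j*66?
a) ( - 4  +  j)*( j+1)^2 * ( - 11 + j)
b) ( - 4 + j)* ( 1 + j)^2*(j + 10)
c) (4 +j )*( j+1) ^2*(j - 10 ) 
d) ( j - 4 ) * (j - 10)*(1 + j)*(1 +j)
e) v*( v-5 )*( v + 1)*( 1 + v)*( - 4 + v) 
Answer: d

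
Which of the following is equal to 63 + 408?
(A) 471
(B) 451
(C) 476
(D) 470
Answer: A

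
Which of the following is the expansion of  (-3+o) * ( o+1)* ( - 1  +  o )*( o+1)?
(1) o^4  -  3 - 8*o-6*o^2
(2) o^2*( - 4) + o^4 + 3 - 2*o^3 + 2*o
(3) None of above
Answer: 2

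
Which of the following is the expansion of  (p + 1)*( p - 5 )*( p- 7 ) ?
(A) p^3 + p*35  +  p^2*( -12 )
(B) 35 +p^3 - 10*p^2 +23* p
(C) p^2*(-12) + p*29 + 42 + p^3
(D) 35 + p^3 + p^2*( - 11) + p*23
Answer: D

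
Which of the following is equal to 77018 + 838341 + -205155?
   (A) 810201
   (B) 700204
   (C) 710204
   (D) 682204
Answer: C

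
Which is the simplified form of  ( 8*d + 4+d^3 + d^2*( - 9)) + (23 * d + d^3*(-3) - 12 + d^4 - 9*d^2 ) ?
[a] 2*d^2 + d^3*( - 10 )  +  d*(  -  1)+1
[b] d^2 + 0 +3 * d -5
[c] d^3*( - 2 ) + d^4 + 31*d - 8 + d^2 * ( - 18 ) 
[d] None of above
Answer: c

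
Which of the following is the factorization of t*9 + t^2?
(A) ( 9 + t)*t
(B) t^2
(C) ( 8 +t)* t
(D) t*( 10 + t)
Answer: A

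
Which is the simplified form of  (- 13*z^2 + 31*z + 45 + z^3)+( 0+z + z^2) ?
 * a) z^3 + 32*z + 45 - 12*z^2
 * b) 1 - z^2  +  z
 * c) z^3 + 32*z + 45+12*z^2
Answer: a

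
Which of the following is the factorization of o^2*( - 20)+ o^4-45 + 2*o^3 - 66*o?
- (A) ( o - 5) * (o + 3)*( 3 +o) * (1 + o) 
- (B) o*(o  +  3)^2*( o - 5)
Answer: A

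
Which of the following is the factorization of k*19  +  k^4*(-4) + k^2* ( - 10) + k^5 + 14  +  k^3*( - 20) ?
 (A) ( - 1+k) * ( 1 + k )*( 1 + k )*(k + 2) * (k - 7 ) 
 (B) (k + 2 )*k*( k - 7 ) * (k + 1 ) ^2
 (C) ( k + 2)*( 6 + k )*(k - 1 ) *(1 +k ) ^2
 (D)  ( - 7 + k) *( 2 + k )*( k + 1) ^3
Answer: A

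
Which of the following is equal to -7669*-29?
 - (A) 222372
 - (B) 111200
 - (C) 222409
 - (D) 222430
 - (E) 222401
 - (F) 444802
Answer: E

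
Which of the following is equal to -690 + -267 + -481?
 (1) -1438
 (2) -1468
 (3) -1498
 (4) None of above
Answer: 1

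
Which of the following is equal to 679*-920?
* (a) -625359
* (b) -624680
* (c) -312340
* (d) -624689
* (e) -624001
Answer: b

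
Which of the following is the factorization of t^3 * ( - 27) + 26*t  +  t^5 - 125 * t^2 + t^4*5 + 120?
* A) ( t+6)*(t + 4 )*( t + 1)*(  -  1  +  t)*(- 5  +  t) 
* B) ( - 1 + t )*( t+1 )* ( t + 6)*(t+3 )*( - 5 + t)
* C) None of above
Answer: A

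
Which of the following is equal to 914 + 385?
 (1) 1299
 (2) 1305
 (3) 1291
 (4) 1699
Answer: 1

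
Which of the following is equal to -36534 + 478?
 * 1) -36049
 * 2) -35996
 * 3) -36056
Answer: 3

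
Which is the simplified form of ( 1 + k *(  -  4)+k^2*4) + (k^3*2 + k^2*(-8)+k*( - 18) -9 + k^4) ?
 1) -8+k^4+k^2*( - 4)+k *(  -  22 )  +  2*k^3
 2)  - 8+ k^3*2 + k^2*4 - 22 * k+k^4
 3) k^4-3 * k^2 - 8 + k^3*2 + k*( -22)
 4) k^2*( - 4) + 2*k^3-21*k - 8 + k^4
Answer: 1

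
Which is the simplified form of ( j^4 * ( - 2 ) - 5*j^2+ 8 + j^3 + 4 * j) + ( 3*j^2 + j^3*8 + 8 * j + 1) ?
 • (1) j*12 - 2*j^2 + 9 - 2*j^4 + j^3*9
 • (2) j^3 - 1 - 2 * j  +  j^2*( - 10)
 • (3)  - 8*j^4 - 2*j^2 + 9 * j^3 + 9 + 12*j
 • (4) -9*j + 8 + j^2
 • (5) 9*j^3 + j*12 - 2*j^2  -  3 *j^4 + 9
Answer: 1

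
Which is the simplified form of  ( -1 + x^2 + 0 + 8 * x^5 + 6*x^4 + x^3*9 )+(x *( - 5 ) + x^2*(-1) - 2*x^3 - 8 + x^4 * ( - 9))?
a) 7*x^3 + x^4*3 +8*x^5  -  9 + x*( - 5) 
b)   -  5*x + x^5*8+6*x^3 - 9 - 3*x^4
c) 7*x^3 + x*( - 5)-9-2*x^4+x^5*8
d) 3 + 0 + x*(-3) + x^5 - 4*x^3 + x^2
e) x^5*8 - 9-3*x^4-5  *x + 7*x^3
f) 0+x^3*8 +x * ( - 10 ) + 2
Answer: e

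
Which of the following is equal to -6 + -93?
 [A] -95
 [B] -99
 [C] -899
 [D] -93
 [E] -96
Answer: B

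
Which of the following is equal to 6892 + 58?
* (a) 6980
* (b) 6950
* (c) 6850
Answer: b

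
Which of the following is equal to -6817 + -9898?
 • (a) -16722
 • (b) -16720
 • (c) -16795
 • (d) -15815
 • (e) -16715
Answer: e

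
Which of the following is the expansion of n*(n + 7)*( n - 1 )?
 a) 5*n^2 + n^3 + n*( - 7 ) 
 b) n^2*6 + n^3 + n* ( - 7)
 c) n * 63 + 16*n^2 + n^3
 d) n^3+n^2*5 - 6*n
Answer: b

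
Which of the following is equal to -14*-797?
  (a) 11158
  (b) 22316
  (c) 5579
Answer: a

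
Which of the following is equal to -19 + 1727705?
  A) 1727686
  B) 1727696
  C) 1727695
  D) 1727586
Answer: A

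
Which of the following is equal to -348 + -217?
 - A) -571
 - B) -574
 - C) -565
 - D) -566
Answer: C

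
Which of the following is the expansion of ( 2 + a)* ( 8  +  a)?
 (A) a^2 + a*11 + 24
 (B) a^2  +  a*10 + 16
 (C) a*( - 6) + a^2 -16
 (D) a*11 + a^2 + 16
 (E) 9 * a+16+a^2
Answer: B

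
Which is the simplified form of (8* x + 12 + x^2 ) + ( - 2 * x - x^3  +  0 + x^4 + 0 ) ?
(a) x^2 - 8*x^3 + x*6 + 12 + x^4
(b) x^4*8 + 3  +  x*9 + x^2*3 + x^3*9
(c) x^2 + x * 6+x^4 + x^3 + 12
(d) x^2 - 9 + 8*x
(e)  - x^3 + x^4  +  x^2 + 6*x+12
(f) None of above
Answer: e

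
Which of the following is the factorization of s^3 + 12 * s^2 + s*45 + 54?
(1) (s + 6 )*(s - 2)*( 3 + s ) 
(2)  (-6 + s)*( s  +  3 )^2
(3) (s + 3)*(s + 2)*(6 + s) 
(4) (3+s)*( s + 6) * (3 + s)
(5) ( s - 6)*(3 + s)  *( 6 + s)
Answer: 4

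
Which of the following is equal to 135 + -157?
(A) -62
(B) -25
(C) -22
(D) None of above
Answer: C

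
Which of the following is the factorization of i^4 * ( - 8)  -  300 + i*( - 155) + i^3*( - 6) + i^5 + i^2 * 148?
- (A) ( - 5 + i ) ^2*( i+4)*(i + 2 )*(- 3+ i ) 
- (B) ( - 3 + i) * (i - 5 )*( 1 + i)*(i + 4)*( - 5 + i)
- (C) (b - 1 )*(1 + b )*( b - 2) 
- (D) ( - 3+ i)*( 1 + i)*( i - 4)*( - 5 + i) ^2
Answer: B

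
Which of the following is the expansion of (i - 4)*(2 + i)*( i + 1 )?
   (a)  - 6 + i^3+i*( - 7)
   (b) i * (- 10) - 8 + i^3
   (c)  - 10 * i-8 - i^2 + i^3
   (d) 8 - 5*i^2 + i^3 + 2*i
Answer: c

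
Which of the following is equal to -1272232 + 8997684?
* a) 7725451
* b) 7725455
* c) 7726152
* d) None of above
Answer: d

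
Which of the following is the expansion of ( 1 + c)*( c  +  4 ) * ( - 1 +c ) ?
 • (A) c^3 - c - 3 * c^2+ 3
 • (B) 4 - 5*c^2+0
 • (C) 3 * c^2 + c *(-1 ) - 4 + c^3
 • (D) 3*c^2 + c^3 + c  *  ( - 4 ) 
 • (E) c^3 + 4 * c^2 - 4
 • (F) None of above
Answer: F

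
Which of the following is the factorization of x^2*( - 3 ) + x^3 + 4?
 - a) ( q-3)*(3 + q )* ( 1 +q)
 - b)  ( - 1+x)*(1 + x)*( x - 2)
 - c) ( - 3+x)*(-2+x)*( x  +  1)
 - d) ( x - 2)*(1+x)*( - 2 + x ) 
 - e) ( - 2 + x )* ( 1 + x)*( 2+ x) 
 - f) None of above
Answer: d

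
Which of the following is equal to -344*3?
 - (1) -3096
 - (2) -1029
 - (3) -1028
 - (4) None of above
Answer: 4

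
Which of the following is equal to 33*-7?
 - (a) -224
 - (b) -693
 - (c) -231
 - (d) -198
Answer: c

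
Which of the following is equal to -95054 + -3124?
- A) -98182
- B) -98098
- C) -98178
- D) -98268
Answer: C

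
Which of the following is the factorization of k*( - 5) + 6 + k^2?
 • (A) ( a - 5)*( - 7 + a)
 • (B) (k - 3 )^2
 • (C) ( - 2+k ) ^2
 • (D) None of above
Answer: D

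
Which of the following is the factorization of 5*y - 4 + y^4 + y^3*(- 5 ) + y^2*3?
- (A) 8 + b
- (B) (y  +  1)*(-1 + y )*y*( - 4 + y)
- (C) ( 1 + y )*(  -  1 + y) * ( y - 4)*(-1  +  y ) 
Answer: C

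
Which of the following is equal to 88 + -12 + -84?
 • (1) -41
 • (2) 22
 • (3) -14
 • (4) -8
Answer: 4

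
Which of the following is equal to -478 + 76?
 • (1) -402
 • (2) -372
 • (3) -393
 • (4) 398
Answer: 1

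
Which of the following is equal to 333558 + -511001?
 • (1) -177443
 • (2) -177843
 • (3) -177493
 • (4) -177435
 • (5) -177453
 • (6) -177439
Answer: 1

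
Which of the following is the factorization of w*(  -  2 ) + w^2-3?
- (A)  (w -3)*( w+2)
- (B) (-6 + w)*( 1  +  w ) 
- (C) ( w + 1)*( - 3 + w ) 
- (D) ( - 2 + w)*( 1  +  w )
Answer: C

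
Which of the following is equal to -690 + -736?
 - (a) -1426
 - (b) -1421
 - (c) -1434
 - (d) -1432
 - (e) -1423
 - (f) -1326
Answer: a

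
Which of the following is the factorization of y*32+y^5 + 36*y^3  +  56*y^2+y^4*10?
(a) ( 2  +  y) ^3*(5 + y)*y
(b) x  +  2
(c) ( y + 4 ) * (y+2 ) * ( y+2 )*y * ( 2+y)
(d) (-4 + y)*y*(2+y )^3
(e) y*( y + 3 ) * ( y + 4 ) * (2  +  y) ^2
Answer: c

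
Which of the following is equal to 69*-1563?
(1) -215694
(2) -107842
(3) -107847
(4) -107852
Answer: 3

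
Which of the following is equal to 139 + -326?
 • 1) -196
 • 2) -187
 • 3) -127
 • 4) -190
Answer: 2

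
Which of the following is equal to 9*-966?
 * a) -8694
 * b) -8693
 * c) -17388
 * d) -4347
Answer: a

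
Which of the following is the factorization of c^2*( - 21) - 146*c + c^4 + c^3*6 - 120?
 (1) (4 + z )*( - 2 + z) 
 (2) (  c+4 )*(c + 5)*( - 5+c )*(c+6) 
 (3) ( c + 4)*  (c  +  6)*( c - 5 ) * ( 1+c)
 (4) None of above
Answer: 3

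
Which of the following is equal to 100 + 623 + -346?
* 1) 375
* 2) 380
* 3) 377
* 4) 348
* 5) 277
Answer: 3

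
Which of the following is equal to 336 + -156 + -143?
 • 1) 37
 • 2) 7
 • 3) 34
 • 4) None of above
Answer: 1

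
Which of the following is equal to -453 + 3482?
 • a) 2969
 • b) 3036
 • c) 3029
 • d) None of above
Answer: c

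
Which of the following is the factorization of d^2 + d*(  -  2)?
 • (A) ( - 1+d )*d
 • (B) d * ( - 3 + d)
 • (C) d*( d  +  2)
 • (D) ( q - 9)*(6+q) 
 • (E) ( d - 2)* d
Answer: E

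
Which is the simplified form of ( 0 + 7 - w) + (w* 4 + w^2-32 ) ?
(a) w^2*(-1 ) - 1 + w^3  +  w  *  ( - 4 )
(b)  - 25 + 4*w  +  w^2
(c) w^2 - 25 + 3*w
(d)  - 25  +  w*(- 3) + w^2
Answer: c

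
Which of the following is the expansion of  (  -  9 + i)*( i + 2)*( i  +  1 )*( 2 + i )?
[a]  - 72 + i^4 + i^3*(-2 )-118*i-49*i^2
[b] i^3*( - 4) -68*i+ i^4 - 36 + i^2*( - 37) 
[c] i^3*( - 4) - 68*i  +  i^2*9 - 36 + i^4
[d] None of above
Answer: b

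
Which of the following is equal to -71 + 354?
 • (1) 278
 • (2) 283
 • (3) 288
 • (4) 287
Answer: 2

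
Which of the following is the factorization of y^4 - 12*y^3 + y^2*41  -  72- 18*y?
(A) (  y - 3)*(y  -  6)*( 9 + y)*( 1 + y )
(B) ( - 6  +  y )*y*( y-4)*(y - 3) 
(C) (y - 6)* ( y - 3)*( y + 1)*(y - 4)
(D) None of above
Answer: C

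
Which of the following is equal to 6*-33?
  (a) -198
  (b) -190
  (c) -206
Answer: a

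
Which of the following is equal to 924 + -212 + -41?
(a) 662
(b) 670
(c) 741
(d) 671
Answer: d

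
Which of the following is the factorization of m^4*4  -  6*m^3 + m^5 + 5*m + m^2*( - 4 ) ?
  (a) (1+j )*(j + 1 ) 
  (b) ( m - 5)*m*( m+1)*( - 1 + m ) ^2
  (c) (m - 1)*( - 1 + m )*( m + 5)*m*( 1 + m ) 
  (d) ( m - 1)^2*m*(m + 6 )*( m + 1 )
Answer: c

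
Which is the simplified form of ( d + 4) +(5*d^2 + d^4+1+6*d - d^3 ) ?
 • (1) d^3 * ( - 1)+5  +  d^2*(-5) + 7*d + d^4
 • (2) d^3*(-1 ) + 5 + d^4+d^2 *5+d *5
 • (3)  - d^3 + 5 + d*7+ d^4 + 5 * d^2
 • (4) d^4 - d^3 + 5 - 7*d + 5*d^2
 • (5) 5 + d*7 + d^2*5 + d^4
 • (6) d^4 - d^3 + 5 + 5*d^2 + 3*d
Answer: 3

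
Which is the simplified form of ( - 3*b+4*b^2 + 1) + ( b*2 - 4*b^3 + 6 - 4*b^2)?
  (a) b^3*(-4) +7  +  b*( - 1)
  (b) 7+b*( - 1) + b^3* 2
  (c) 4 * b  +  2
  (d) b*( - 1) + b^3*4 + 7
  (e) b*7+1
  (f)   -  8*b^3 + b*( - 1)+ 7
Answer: a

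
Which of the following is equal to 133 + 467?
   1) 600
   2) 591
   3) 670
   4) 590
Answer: 1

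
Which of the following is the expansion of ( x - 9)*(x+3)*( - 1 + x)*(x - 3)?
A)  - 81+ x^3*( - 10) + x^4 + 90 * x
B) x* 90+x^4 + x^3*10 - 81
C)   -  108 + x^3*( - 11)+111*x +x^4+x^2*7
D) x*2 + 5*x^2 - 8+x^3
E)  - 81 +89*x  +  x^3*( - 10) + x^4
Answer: A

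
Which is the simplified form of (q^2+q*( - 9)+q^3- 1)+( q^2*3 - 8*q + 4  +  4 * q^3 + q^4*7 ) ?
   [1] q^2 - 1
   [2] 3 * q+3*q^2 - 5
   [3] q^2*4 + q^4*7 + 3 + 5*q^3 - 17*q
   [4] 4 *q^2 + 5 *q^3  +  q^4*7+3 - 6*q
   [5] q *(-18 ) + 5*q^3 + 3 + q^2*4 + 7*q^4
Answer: 3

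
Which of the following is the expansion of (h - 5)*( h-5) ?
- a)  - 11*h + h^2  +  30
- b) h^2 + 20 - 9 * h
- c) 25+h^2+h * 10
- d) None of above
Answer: d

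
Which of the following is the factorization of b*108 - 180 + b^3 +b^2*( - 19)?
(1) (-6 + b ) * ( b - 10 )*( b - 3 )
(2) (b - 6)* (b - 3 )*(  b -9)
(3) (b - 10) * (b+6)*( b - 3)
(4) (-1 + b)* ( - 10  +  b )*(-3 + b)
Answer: 1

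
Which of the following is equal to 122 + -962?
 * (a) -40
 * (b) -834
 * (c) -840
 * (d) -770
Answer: c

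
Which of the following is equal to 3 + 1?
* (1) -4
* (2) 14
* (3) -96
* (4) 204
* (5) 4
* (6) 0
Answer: 5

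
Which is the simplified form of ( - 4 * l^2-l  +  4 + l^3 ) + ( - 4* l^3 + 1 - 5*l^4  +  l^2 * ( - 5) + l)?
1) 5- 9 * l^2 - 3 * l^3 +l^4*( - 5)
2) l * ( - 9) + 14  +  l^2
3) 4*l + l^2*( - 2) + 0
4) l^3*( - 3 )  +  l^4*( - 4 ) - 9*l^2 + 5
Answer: 1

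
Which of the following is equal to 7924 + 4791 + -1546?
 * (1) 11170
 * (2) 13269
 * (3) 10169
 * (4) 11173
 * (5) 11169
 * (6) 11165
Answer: 5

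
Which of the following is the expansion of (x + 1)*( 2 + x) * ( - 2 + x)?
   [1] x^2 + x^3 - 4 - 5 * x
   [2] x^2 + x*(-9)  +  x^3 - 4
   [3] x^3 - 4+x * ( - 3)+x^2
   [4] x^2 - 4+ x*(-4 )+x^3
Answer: 4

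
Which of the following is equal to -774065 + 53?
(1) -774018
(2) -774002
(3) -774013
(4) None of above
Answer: 4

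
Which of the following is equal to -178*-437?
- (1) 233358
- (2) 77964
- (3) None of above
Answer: 3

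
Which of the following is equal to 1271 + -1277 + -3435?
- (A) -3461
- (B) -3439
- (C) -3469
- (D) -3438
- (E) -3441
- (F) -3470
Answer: E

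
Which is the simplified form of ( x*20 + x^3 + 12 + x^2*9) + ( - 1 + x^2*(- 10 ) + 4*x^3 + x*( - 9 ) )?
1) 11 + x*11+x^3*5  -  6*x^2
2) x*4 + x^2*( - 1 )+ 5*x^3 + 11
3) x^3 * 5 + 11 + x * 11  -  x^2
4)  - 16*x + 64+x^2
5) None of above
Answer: 3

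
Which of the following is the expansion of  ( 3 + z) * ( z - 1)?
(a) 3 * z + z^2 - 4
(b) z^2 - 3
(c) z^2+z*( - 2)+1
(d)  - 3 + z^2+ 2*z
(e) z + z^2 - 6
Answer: d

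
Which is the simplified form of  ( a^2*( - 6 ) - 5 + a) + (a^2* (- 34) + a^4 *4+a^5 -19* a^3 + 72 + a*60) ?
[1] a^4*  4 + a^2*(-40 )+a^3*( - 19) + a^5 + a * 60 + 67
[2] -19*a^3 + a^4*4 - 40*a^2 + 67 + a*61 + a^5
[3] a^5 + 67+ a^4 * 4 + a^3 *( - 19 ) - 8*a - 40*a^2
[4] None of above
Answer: 2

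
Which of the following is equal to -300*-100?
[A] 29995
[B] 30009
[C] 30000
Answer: C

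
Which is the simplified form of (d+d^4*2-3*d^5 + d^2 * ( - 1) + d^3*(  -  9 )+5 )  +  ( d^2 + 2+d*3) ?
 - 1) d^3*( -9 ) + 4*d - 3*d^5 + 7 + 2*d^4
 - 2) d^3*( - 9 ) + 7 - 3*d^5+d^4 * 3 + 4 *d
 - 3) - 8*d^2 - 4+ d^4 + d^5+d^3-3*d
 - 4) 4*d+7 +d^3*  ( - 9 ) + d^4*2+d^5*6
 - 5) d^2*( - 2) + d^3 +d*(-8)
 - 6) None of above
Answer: 1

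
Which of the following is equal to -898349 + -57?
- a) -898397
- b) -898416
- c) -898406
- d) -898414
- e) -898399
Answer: c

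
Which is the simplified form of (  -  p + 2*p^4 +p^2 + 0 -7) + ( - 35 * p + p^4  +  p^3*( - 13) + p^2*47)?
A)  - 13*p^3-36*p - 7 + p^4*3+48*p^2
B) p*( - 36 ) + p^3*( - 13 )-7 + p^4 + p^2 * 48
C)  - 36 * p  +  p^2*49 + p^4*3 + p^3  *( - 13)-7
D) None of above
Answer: A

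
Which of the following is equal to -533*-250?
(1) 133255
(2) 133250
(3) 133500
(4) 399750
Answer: 2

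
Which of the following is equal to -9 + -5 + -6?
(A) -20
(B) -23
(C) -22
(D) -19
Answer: A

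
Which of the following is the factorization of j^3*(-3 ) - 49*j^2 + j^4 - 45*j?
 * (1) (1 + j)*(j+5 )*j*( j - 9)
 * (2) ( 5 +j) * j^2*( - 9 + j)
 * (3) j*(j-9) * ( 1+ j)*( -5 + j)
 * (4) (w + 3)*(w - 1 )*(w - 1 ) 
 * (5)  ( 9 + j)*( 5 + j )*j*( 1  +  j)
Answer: 1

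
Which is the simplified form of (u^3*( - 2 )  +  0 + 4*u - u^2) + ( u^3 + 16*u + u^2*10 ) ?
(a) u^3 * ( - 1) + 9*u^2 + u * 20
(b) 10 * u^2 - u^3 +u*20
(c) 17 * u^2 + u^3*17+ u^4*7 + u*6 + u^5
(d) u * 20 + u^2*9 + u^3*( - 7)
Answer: a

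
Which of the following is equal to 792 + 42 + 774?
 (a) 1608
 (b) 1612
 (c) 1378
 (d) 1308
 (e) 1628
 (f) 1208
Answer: a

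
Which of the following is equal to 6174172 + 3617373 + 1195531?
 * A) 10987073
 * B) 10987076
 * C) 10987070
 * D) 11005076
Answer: B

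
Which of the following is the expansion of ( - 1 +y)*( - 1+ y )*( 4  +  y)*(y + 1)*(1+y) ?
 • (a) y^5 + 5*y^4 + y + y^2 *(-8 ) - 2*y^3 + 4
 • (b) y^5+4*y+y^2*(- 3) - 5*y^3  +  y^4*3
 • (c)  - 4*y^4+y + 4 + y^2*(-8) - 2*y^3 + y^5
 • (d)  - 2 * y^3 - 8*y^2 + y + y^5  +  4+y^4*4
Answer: d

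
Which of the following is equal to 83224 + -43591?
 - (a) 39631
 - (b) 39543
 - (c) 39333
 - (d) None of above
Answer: d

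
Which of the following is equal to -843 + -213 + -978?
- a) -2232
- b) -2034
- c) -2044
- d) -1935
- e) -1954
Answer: b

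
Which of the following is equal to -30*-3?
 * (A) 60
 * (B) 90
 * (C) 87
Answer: B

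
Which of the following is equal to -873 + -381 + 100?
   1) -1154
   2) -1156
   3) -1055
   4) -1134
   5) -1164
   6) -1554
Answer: 1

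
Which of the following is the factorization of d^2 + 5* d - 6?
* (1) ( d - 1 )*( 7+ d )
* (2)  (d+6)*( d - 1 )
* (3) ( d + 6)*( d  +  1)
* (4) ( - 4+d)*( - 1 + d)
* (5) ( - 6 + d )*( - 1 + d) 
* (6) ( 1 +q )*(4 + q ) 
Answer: 2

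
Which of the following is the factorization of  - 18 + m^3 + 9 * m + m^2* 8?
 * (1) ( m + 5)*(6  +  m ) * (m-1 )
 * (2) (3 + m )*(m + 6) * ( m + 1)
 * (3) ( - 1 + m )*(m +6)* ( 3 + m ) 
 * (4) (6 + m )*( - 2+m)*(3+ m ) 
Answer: 3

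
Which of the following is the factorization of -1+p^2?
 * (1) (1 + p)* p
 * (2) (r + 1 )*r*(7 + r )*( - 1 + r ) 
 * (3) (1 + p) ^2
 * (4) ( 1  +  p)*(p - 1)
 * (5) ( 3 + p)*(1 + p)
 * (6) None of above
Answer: 4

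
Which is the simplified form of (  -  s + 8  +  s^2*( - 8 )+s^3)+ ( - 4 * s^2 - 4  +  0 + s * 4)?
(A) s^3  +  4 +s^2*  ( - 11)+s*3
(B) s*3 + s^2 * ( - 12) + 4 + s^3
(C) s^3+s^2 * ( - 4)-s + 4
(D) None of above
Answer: B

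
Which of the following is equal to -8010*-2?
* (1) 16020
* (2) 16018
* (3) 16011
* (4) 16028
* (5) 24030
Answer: 1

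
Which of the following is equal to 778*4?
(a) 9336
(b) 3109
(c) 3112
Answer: c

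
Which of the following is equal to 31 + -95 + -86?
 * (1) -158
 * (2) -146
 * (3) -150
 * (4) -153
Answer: 3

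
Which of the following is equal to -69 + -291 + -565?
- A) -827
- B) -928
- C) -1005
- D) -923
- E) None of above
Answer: E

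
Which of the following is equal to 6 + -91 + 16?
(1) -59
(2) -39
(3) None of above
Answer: 3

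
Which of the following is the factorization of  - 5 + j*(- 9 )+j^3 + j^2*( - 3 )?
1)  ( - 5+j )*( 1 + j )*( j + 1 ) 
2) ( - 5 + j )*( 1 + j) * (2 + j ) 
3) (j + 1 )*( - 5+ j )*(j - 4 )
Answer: 1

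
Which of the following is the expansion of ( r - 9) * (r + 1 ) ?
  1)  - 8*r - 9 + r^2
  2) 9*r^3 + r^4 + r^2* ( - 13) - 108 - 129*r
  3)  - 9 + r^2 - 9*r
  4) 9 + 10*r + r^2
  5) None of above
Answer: 1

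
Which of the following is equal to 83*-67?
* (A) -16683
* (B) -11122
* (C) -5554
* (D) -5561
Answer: D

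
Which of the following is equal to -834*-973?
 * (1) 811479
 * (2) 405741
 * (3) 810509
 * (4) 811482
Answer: 4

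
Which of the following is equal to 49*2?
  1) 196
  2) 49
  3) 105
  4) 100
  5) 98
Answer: 5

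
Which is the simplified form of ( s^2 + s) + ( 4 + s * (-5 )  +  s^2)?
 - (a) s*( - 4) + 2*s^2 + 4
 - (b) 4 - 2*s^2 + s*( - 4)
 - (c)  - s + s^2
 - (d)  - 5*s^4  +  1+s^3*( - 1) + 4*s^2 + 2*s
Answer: a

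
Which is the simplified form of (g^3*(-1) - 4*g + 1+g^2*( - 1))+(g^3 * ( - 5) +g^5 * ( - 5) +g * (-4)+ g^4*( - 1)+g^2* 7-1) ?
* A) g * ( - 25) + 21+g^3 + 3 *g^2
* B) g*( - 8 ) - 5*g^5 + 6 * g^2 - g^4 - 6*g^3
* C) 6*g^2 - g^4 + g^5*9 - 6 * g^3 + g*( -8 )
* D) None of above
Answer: B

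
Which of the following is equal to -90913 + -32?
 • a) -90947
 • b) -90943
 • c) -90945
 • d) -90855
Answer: c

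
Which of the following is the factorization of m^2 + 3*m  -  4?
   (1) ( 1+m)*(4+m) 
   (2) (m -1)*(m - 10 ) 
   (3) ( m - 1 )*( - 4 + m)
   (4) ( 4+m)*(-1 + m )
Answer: 4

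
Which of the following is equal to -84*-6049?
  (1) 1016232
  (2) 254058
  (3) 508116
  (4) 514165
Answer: 3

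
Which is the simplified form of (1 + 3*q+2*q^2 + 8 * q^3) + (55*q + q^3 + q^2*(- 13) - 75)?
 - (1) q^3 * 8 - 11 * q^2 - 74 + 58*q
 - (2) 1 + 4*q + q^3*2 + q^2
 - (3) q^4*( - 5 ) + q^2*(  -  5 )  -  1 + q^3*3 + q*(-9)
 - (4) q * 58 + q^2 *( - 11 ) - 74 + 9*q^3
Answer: 4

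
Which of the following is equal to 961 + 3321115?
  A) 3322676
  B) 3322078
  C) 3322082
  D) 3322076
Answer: D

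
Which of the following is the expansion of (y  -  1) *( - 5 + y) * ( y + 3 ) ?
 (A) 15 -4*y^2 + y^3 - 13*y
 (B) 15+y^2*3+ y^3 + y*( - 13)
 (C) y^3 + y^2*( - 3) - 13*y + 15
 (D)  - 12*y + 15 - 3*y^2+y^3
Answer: C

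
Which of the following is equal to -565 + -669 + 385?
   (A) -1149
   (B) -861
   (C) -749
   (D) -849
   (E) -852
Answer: D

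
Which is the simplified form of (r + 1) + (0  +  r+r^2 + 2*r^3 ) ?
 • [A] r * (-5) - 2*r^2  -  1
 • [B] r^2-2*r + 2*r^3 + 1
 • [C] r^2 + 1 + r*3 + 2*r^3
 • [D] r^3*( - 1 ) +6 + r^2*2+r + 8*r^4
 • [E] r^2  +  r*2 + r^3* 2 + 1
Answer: E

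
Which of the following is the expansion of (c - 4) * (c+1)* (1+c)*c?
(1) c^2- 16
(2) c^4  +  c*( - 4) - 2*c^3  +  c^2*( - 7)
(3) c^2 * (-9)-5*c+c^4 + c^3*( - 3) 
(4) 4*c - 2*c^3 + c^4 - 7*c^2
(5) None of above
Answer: 2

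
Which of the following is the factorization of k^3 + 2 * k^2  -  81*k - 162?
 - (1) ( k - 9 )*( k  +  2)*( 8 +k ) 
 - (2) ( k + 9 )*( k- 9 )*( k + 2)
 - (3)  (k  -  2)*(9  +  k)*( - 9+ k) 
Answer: 2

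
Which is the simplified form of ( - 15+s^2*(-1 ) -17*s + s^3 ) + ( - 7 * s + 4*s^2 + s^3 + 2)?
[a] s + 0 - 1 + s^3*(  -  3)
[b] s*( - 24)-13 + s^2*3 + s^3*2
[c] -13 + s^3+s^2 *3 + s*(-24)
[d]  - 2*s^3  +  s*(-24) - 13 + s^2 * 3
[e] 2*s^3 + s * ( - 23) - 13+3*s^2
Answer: b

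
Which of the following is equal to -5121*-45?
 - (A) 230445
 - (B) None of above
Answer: A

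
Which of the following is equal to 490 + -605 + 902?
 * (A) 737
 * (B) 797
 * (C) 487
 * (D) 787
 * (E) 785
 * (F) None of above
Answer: D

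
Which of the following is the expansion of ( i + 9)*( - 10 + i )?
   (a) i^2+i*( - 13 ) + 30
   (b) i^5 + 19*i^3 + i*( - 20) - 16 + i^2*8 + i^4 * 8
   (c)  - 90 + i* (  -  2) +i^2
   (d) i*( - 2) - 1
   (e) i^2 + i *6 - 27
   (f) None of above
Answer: f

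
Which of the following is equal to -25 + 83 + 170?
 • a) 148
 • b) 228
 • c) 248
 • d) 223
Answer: b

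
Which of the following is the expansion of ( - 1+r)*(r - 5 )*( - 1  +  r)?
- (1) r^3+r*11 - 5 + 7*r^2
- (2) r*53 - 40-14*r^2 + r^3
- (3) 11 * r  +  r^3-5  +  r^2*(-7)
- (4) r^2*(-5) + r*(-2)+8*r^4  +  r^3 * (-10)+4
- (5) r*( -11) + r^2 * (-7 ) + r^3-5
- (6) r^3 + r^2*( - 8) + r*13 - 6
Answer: 3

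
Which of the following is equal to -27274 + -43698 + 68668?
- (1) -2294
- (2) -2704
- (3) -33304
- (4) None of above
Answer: 4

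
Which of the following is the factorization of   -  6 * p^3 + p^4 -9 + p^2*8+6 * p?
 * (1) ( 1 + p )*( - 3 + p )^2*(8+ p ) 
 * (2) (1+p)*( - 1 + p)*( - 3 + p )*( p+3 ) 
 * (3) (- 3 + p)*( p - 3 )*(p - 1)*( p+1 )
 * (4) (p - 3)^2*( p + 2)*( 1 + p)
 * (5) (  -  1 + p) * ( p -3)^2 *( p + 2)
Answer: 3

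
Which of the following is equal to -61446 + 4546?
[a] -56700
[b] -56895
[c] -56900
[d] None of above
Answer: c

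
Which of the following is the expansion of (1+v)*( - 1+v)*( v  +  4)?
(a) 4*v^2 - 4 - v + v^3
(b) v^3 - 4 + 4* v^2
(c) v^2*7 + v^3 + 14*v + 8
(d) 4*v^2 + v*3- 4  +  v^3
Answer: a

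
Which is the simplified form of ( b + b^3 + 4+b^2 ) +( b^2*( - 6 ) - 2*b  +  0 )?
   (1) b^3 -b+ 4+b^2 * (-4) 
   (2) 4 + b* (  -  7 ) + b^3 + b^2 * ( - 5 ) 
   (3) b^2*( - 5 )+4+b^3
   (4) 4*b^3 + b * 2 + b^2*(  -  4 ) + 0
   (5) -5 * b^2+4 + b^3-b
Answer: 5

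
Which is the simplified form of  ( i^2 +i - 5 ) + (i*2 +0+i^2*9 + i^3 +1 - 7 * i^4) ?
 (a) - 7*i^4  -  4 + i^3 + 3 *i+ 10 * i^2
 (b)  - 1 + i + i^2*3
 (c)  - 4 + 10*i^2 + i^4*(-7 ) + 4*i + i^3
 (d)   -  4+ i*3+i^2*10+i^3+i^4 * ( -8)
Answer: a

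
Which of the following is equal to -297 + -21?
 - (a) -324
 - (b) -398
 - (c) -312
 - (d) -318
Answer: d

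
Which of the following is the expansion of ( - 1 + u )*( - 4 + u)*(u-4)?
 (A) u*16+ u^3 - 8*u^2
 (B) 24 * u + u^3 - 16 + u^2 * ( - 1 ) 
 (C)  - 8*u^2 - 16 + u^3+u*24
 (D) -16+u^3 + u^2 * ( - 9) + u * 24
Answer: D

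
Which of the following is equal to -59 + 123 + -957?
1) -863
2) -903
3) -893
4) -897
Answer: 3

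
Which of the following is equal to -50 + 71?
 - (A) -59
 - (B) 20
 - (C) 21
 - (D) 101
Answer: C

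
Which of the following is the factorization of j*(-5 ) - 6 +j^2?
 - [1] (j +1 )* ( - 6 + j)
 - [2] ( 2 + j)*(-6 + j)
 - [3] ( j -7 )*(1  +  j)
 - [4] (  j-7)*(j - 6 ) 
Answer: 1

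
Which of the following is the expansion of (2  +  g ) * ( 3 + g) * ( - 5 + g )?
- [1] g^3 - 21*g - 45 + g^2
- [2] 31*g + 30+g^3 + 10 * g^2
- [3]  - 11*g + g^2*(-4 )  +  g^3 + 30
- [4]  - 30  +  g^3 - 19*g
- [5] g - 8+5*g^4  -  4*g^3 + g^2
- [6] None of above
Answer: 4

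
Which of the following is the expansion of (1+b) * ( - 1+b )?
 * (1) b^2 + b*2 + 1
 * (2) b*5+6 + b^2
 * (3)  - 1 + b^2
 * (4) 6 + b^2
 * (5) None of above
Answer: 3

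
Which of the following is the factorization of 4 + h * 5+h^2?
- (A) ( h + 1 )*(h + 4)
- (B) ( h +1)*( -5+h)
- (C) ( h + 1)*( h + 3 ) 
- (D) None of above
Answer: A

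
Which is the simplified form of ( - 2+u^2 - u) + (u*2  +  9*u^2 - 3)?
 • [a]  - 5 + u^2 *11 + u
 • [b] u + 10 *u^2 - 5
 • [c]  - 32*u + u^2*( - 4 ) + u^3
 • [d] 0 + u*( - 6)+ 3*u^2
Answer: b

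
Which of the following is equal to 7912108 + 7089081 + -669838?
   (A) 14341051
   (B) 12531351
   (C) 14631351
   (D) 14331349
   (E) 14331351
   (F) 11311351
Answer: E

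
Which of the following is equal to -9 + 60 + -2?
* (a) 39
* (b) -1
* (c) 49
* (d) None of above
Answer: c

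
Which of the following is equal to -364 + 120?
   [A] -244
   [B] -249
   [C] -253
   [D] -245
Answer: A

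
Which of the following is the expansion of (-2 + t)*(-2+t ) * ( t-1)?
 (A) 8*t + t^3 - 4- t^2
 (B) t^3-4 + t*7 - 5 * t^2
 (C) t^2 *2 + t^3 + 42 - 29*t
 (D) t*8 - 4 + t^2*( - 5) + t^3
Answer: D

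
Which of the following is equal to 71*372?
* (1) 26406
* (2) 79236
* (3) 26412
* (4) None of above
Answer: 3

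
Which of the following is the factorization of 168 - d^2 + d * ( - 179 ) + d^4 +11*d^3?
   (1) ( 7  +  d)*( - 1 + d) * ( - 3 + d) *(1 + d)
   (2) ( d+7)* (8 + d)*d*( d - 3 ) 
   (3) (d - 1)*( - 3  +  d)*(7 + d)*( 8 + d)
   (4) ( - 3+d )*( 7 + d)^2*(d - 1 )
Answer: 3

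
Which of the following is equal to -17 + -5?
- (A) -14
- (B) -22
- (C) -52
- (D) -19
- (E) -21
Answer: B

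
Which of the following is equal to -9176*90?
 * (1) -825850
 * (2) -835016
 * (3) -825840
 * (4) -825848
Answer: 3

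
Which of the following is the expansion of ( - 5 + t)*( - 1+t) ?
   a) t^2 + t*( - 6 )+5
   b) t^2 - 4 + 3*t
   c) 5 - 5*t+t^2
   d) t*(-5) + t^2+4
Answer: a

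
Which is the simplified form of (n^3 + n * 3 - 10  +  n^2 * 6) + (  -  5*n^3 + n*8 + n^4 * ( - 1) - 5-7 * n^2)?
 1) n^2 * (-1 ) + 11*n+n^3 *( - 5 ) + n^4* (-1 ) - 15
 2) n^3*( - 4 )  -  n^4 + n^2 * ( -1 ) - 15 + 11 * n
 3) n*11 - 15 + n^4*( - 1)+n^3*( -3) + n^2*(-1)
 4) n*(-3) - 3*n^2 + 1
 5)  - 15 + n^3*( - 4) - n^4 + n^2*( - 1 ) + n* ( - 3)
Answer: 2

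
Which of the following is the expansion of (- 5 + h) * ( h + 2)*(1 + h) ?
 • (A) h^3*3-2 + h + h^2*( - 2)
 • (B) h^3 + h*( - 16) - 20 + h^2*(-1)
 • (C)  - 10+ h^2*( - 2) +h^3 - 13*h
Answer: C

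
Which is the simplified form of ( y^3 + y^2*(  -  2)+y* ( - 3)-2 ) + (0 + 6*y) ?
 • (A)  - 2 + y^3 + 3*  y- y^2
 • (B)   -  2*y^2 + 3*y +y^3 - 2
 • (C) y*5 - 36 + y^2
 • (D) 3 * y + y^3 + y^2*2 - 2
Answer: B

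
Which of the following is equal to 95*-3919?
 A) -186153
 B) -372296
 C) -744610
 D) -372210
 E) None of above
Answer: E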